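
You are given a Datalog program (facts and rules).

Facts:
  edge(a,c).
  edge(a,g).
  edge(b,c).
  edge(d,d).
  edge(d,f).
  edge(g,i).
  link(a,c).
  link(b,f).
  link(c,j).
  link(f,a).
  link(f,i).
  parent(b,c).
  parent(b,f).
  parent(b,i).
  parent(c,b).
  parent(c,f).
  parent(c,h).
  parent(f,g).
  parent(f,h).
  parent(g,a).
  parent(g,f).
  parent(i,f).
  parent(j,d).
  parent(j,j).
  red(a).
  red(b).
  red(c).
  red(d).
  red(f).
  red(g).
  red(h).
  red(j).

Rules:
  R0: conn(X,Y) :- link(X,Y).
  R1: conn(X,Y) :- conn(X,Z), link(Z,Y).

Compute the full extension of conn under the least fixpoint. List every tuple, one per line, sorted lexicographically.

round 1: derive conn(a,c) via R0 from link(a,c)
round 1: derive conn(b,f) via R0 from link(b,f)
round 1: derive conn(c,j) via R0 from link(c,j)
round 1: derive conn(f,a) via R0 from link(f,a)
round 1: derive conn(f,i) via R0 from link(f,i)
round 2: derive conn(a,j) via R1 from conn(a,c), link(c,j)
round 2: derive conn(b,a) via R1 from conn(b,f), link(f,a)
round 2: derive conn(b,i) via R1 from conn(b,f), link(f,i)
round 2: derive conn(f,c) via R1 from conn(f,a), link(a,c)
round 3: derive conn(b,c) via R1 from conn(b,a), link(a,c)
round 3: derive conn(f,j) via R1 from conn(f,c), link(c,j)
round 4: derive conn(b,j) via R1 from conn(b,c), link(c,j)

conn(a,c)
conn(a,j)
conn(b,a)
conn(b,c)
conn(b,f)
conn(b,i)
conn(b,j)
conn(c,j)
conn(f,a)
conn(f,c)
conn(f,i)
conn(f,j)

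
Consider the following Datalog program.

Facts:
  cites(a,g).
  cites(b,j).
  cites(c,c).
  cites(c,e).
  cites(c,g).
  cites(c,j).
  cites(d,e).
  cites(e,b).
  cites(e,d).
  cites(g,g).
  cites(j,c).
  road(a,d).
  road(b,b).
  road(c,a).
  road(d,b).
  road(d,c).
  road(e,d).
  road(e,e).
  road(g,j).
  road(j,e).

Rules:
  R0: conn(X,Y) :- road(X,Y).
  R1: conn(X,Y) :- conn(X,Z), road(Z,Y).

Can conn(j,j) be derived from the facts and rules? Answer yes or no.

round 1: derive conn(a,d) via R0 from road(a,d)
round 1: derive conn(b,b) via R0 from road(b,b)
round 1: derive conn(c,a) via R0 from road(c,a)
round 1: derive conn(d,b) via R0 from road(d,b)
round 1: derive conn(d,c) via R0 from road(d,c)
round 1: derive conn(e,d) via R0 from road(e,d)
round 1: derive conn(e,e) via R0 from road(e,e)
round 1: derive conn(g,j) via R0 from road(g,j)
round 1: derive conn(j,e) via R0 from road(j,e)
round 2: derive conn(a,b) via R1 from conn(a,d), road(d,b)
round 2: derive conn(a,c) via R1 from conn(a,d), road(d,c)
round 2: derive conn(c,d) via R1 from conn(c,a), road(a,d)
round 2: derive conn(d,a) via R1 from conn(d,c), road(c,a)
round 2: derive conn(e,b) via R1 from conn(e,d), road(d,b)
round 2: derive conn(e,c) via R1 from conn(e,d), road(d,c)
round 2: derive conn(g,e) via R1 from conn(g,j), road(j,e)
round 2: derive conn(j,d) via R1 from conn(j,e), road(e,d)
round 3: derive conn(a,a) via R1 from conn(a,c), road(c,a)
round 3: derive conn(c,b) via R1 from conn(c,d), road(d,b)
round 3: derive conn(c,c) via R1 from conn(c,d), road(d,c)
round 3: derive conn(d,d) via R1 from conn(d,a), road(a,d)
round 3: derive conn(e,a) via R1 from conn(e,c), road(c,a)
round 3: derive conn(g,d) via R1 from conn(g,e), road(e,d)
round 3: derive conn(j,b) via R1 from conn(j,d), road(d,b)
round 3: derive conn(j,c) via R1 from conn(j,d), road(d,c)
round 4: derive conn(g,b) via R1 from conn(g,d), road(d,b)
round 4: derive conn(g,c) via R1 from conn(g,d), road(d,c)
round 4: derive conn(j,a) via R1 from conn(j,c), road(c,a)
round 5: derive conn(g,a) via R1 from conn(g,c), road(c,a)

no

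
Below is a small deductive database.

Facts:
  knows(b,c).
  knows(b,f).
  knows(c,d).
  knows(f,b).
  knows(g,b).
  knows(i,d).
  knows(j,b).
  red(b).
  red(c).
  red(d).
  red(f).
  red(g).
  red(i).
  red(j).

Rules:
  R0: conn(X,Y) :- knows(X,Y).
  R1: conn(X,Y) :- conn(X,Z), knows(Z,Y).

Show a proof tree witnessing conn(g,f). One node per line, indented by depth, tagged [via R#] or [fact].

round 1: derive conn(b,c) via R0 from knows(b,c)
round 1: derive conn(b,f) via R0 from knows(b,f)
round 1: derive conn(c,d) via R0 from knows(c,d)
round 1: derive conn(f,b) via R0 from knows(f,b)
round 1: derive conn(g,b) via R0 from knows(g,b)
round 1: derive conn(i,d) via R0 from knows(i,d)
round 1: derive conn(j,b) via R0 from knows(j,b)
round 2: derive conn(b,b) via R1 from conn(b,f), knows(f,b)
round 2: derive conn(b,d) via R1 from conn(b,c), knows(c,d)
round 2: derive conn(f,c) via R1 from conn(f,b), knows(b,c)
round 2: derive conn(f,f) via R1 from conn(f,b), knows(b,f)
round 2: derive conn(g,c) via R1 from conn(g,b), knows(b,c)
round 2: derive conn(g,f) via R1 from conn(g,b), knows(b,f)
round 2: derive conn(j,c) via R1 from conn(j,b), knows(b,c)
round 2: derive conn(j,f) via R1 from conn(j,b), knows(b,f)
round 3: derive conn(f,d) via R1 from conn(f,c), knows(c,d)
round 3: derive conn(g,d) via R1 from conn(g,c), knows(c,d)
round 3: derive conn(j,d) via R1 from conn(j,c), knows(c,d)

conn(g,f)  [via R1]
  conn(g,b)  [via R0]
    knows(g,b)  [fact]
  knows(b,f)  [fact]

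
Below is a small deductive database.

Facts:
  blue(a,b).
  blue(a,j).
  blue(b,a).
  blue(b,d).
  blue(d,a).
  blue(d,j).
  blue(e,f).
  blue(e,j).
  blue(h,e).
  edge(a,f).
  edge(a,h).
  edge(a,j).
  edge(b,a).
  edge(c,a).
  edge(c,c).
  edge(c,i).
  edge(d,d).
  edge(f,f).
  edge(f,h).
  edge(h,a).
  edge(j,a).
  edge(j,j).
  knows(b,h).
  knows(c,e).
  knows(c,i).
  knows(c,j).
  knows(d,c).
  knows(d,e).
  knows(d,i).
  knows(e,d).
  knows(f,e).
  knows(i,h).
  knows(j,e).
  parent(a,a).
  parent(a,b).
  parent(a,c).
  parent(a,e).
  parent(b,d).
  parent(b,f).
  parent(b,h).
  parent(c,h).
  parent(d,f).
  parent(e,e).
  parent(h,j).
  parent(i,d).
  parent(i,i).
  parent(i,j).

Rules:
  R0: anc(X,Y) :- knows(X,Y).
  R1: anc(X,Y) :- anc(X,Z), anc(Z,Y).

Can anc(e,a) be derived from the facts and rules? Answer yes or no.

no

round 1: derive anc(b,h) via R0 from knows(b,h)
round 1: derive anc(c,e) via R0 from knows(c,e)
round 1: derive anc(c,i) via R0 from knows(c,i)
round 1: derive anc(c,j) via R0 from knows(c,j)
round 1: derive anc(d,c) via R0 from knows(d,c)
round 1: derive anc(d,e) via R0 from knows(d,e)
round 1: derive anc(d,i) via R0 from knows(d,i)
round 1: derive anc(e,d) via R0 from knows(e,d)
round 1: derive anc(f,e) via R0 from knows(f,e)
round 1: derive anc(i,h) via R0 from knows(i,h)
round 1: derive anc(j,e) via R0 from knows(j,e)
round 2: derive anc(c,d) via R1 from anc(c,e), anc(e,d)
round 2: derive anc(c,h) via R1 from anc(c,i), anc(i,h)
round 2: derive anc(d,d) via R1 from anc(d,e), anc(e,d)
round 2: derive anc(d,h) via R1 from anc(d,i), anc(i,h)
round 2: derive anc(d,j) via R1 from anc(d,c), anc(c,j)
round 2: derive anc(e,c) via R1 from anc(e,d), anc(d,c)
round 2: derive anc(e,e) via R1 from anc(e,d), anc(d,e)
round 2: derive anc(e,i) via R1 from anc(e,d), anc(d,i)
round 2: derive anc(f,d) via R1 from anc(f,e), anc(e,d)
round 2: derive anc(j,d) via R1 from anc(j,e), anc(e,d)
round 3: derive anc(c,c) via R1 from anc(c,d), anc(d,c)
round 3: derive anc(e,h) via R1 from anc(e,c), anc(c,h)
round 3: derive anc(e,j) via R1 from anc(e,c), anc(c,j)
round 3: derive anc(f,c) via R1 from anc(f,d), anc(d,c)
round 3: derive anc(f,h) via R1 from anc(f,d), anc(d,h)
round 3: derive anc(f,i) via R1 from anc(f,d), anc(d,i)
round 3: derive anc(f,j) via R1 from anc(f,d), anc(d,j)
round 3: derive anc(j,c) via R1 from anc(j,d), anc(d,c)
round 3: derive anc(j,h) via R1 from anc(j,d), anc(d,h)
round 3: derive anc(j,i) via R1 from anc(j,d), anc(d,i)
round 3: derive anc(j,j) via R1 from anc(j,d), anc(d,j)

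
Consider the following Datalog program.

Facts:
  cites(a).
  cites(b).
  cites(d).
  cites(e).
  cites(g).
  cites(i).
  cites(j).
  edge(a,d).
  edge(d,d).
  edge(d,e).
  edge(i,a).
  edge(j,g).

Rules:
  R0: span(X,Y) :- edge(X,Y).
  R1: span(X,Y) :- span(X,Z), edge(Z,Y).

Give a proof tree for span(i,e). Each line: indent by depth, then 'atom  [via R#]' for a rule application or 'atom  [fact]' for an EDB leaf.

span(i,e)  [via R1]
  span(i,d)  [via R1]
    span(i,a)  [via R0]
      edge(i,a)  [fact]
    edge(a,d)  [fact]
  edge(d,e)  [fact]

round 1: derive span(a,d) via R0 from edge(a,d)
round 1: derive span(d,d) via R0 from edge(d,d)
round 1: derive span(d,e) via R0 from edge(d,e)
round 1: derive span(i,a) via R0 from edge(i,a)
round 1: derive span(j,g) via R0 from edge(j,g)
round 2: derive span(a,e) via R1 from span(a,d), edge(d,e)
round 2: derive span(i,d) via R1 from span(i,a), edge(a,d)
round 3: derive span(i,e) via R1 from span(i,d), edge(d,e)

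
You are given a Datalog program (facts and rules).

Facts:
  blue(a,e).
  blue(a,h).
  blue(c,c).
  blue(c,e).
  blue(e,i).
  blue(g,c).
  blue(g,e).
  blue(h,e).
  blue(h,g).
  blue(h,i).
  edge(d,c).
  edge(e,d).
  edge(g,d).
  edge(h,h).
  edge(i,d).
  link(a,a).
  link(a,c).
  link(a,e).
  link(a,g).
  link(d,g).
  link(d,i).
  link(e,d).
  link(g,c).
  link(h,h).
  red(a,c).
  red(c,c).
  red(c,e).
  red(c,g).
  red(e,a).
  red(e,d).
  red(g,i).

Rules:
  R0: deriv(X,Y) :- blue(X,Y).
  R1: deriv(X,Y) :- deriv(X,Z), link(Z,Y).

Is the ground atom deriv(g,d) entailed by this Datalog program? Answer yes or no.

yes

round 1: derive deriv(a,e) via R0 from blue(a,e)
round 1: derive deriv(a,h) via R0 from blue(a,h)
round 1: derive deriv(c,c) via R0 from blue(c,c)
round 1: derive deriv(c,e) via R0 from blue(c,e)
round 1: derive deriv(e,i) via R0 from blue(e,i)
round 1: derive deriv(g,c) via R0 from blue(g,c)
round 1: derive deriv(g,e) via R0 from blue(g,e)
round 1: derive deriv(h,e) via R0 from blue(h,e)
round 1: derive deriv(h,g) via R0 from blue(h,g)
round 1: derive deriv(h,i) via R0 from blue(h,i)
round 2: derive deriv(a,d) via R1 from deriv(a,e), link(e,d)
round 2: derive deriv(c,d) via R1 from deriv(c,e), link(e,d)
round 2: derive deriv(g,d) via R1 from deriv(g,e), link(e,d)
round 2: derive deriv(h,c) via R1 from deriv(h,g), link(g,c)
round 2: derive deriv(h,d) via R1 from deriv(h,e), link(e,d)
round 3: derive deriv(a,g) via R1 from deriv(a,d), link(d,g)
round 3: derive deriv(a,i) via R1 from deriv(a,d), link(d,i)
round 3: derive deriv(c,g) via R1 from deriv(c,d), link(d,g)
round 3: derive deriv(c,i) via R1 from deriv(c,d), link(d,i)
round 3: derive deriv(g,g) via R1 from deriv(g,d), link(d,g)
round 3: derive deriv(g,i) via R1 from deriv(g,d), link(d,i)
round 4: derive deriv(a,c) via R1 from deriv(a,g), link(g,c)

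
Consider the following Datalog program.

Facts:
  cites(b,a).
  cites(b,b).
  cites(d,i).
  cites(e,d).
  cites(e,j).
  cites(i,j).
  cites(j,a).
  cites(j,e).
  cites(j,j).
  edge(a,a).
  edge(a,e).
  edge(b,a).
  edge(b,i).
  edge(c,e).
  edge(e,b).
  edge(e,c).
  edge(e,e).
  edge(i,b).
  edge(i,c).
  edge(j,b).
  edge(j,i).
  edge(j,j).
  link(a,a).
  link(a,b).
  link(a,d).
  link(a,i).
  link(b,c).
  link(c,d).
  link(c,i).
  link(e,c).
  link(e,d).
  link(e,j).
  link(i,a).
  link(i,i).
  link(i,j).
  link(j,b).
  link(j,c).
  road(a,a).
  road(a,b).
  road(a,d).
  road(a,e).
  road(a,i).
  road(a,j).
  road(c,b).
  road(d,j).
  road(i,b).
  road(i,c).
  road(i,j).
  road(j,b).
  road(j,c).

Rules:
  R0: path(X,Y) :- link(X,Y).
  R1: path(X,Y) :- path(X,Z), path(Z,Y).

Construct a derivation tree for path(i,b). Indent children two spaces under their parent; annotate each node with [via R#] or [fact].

round 1: derive path(a,a) via R0 from link(a,a)
round 1: derive path(a,b) via R0 from link(a,b)
round 1: derive path(a,d) via R0 from link(a,d)
round 1: derive path(a,i) via R0 from link(a,i)
round 1: derive path(b,c) via R0 from link(b,c)
round 1: derive path(c,d) via R0 from link(c,d)
round 1: derive path(c,i) via R0 from link(c,i)
round 1: derive path(e,c) via R0 from link(e,c)
round 1: derive path(e,d) via R0 from link(e,d)
round 1: derive path(e,j) via R0 from link(e,j)
round 1: derive path(i,a) via R0 from link(i,a)
round 1: derive path(i,i) via R0 from link(i,i)
round 1: derive path(i,j) via R0 from link(i,j)
round 1: derive path(j,b) via R0 from link(j,b)
round 1: derive path(j,c) via R0 from link(j,c)
round 2: derive path(a,c) via R1 from path(a,b), path(b,c)
round 2: derive path(a,j) via R1 from path(a,i), path(i,j)
round 2: derive path(b,d) via R1 from path(b,c), path(c,d)
round 2: derive path(b,i) via R1 from path(b,c), path(c,i)
round 2: derive path(c,a) via R1 from path(c,i), path(i,a)
round 2: derive path(c,j) via R1 from path(c,i), path(i,j)
round 2: derive path(e,b) via R1 from path(e,j), path(j,b)
round 2: derive path(e,i) via R1 from path(e,c), path(c,i)
round 2: derive path(i,b) via R1 from path(i,a), path(a,b)
round 2: derive path(i,c) via R1 from path(i,j), path(j,c)
round 2: derive path(i,d) via R1 from path(i,a), path(a,d)
round 2: derive path(j,d) via R1 from path(j,c), path(c,d)
round 2: derive path(j,i) via R1 from path(j,c), path(c,i)
round 3: derive path(b,a) via R1 from path(b,c), path(c,a)
round 3: derive path(b,b) via R1 from path(b,i), path(i,b)
round 3: derive path(b,j) via R1 from path(b,c), path(c,j)
round 3: derive path(c,b) via R1 from path(c,a), path(a,b)
round 3: derive path(c,c) via R1 from path(c,a), path(a,c)
round 3: derive path(e,a) via R1 from path(e,c), path(c,a)
round 3: derive path(j,a) via R1 from path(j,c), path(c,a)
round 3: derive path(j,j) via R1 from path(j,c), path(c,j)

path(i,b)  [via R1]
  path(i,a)  [via R0]
    link(i,a)  [fact]
  path(a,b)  [via R0]
    link(a,b)  [fact]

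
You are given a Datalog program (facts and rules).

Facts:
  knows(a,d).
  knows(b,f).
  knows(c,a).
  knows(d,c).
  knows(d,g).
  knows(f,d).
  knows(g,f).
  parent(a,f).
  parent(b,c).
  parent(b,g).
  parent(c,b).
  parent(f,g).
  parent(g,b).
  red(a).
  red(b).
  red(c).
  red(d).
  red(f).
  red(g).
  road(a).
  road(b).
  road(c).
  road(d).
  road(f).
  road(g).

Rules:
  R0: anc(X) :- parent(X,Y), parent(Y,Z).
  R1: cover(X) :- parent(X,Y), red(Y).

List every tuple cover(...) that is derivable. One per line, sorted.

round 1: derive cover(a) via R1 from parent(a,f), red(f)
round 1: derive cover(b) via R1 from parent(b,c), red(c)
round 1: derive cover(c) via R1 from parent(c,b), red(b)
round 1: derive cover(f) via R1 from parent(f,g), red(g)
round 1: derive cover(g) via R1 from parent(g,b), red(b)

cover(a)
cover(b)
cover(c)
cover(f)
cover(g)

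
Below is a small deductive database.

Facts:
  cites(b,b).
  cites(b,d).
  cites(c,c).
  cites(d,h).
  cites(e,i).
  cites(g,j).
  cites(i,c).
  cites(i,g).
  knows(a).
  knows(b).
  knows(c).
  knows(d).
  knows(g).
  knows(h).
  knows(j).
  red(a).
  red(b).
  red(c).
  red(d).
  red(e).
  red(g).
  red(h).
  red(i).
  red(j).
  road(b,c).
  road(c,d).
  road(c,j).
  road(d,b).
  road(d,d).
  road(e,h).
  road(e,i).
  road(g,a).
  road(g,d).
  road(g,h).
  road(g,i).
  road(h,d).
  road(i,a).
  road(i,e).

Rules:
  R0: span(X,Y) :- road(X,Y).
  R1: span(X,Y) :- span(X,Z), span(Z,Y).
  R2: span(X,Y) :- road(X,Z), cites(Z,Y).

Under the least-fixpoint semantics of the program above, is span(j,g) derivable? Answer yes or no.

round 1: derive span(b,c) via R0 from road(b,c)
round 1: derive span(c,d) via R0 from road(c,d)
round 1: derive span(c,j) via R0 from road(c,j)
round 1: derive span(d,b) via R0 from road(d,b)
round 1: derive span(d,d) via R0 from road(d,d)
round 1: derive span(e,h) via R0 from road(e,h)
round 1: derive span(e,i) via R0 from road(e,i)
round 1: derive span(g,a) via R0 from road(g,a)
round 1: derive span(g,d) via R0 from road(g,d)
round 1: derive span(g,h) via R0 from road(g,h)
round 1: derive span(g,i) via R0 from road(g,i)
round 1: derive span(h,d) via R0 from road(h,d)
round 1: derive span(i,a) via R0 from road(i,a)
round 1: derive span(i,e) via R0 from road(i,e)
round 1: derive span(c,h) via R2 from road(c,d), cites(d,h)
round 1: derive span(d,h) via R2 from road(d,d), cites(d,h)
round 1: derive span(e,c) via R2 from road(e,i), cites(i,c)
round 1: derive span(e,g) via R2 from road(e,i), cites(i,g)
round 1: derive span(g,c) via R2 from road(g,i), cites(i,c)
round 1: derive span(g,g) via R2 from road(g,i), cites(i,g)
round 1: derive span(h,h) via R2 from road(h,d), cites(d,h)
round 1: derive span(i,i) via R2 from road(i,e), cites(e,i)
round 2: derive span(b,d) via R1 from span(b,c), span(c,d)
round 2: derive span(b,h) via R1 from span(b,c), span(c,h)
round 2: derive span(b,j) via R1 from span(b,c), span(c,j)
round 2: derive span(c,b) via R1 from span(c,d), span(d,b)
round 2: derive span(d,c) via R1 from span(d,b), span(b,c)
round 2: derive span(e,a) via R1 from span(e,g), span(g,a)
round 2: derive span(e,d) via R1 from span(e,c), span(c,d)
round 2: derive span(e,e) via R1 from span(e,i), span(i,e)
round 2: derive span(e,j) via R1 from span(e,c), span(c,j)
round 2: derive span(g,b) via R1 from span(g,d), span(d,b)
round 2: derive span(g,e) via R1 from span(g,i), span(i,e)
round 2: derive span(g,j) via R1 from span(g,c), span(c,j)
round 2: derive span(h,b) via R1 from span(h,d), span(d,b)
round 2: derive span(i,c) via R1 from span(i,e), span(e,c)
round 2: derive span(i,g) via R1 from span(i,e), span(e,g)
round 2: derive span(i,h) via R1 from span(i,e), span(e,h)
round 3: derive span(b,b) via R1 from span(b,c), span(c,b)
round 3: derive span(c,c) via R1 from span(c,b), span(b,c)
round 3: derive span(d,j) via R1 from span(d,b), span(b,j)
round 3: derive span(e,b) via R1 from span(e,c), span(c,b)
round 3: derive span(h,c) via R1 from span(h,b), span(b,c)
round 3: derive span(h,j) via R1 from span(h,b), span(b,j)
round 3: derive span(i,b) via R1 from span(i,c), span(c,b)
round 3: derive span(i,d) via R1 from span(i,c), span(c,d)
round 3: derive span(i,j) via R1 from span(i,c), span(c,j)

no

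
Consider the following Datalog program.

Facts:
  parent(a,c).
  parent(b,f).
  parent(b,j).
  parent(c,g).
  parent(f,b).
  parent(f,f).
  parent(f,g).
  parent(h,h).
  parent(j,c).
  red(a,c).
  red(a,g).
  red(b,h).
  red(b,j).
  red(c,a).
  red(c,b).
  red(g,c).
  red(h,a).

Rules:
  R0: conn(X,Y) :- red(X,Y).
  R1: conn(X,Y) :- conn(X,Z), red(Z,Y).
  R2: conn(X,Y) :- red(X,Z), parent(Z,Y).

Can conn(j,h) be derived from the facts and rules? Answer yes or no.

no

round 1: derive conn(a,c) via R0 from red(a,c)
round 1: derive conn(a,g) via R0 from red(a,g)
round 1: derive conn(b,h) via R0 from red(b,h)
round 1: derive conn(b,j) via R0 from red(b,j)
round 1: derive conn(c,a) via R0 from red(c,a)
round 1: derive conn(c,b) via R0 from red(c,b)
round 1: derive conn(g,c) via R0 from red(g,c)
round 1: derive conn(h,a) via R0 from red(h,a)
round 1: derive conn(b,c) via R2 from red(b,j), parent(j,c)
round 1: derive conn(c,c) via R2 from red(c,a), parent(a,c)
round 1: derive conn(c,f) via R2 from red(c,b), parent(b,f)
round 1: derive conn(c,j) via R2 from red(c,b), parent(b,j)
round 1: derive conn(g,g) via R2 from red(g,c), parent(c,g)
round 1: derive conn(h,c) via R2 from red(h,a), parent(a,c)
round 2: derive conn(a,a) via R1 from conn(a,c), red(c,a)
round 2: derive conn(a,b) via R1 from conn(a,c), red(c,b)
round 2: derive conn(b,a) via R1 from conn(b,c), red(c,a)
round 2: derive conn(b,b) via R1 from conn(b,c), red(c,b)
round 2: derive conn(c,g) via R1 from conn(c,a), red(a,g)
round 2: derive conn(c,h) via R1 from conn(c,b), red(b,h)
round 2: derive conn(g,a) via R1 from conn(g,c), red(c,a)
round 2: derive conn(g,b) via R1 from conn(g,c), red(c,b)
round 2: derive conn(h,b) via R1 from conn(h,c), red(c,b)
round 2: derive conn(h,g) via R1 from conn(h,a), red(a,g)
round 3: derive conn(a,h) via R1 from conn(a,b), red(b,h)
round 3: derive conn(a,j) via R1 from conn(a,b), red(b,j)
round 3: derive conn(b,g) via R1 from conn(b,a), red(a,g)
round 3: derive conn(g,h) via R1 from conn(g,b), red(b,h)
round 3: derive conn(g,j) via R1 from conn(g,b), red(b,j)
round 3: derive conn(h,h) via R1 from conn(h,b), red(b,h)
round 3: derive conn(h,j) via R1 from conn(h,b), red(b,j)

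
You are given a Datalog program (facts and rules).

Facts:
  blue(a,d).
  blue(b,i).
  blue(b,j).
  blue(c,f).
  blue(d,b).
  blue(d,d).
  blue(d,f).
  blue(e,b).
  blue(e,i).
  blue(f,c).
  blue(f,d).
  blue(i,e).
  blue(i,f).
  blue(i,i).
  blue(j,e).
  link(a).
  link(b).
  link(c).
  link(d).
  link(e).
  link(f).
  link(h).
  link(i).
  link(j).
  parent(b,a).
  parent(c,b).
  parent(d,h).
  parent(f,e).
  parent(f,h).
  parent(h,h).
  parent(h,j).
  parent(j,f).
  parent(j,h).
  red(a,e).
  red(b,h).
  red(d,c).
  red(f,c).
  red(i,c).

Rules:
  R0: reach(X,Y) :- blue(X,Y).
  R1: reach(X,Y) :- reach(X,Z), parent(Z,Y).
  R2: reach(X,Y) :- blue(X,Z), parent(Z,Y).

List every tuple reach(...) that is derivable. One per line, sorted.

reach(a,d)
reach(a,e)
reach(a,f)
reach(a,h)
reach(a,j)
reach(b,e)
reach(b,f)
reach(b,h)
reach(b,i)
reach(b,j)
reach(c,e)
reach(c,f)
reach(c,h)
reach(c,j)
reach(d,a)
reach(d,b)
reach(d,d)
reach(d,e)
reach(d,f)
reach(d,h)
reach(d,j)
reach(e,a)
reach(e,b)
reach(e,i)
reach(f,a)
reach(f,b)
reach(f,c)
reach(f,d)
reach(f,e)
reach(f,f)
reach(f,h)
reach(f,j)
reach(i,e)
reach(i,f)
reach(i,h)
reach(i,i)
reach(i,j)
reach(j,e)

round 1: derive reach(a,d) via R0 from blue(a,d)
round 1: derive reach(b,i) via R0 from blue(b,i)
round 1: derive reach(b,j) via R0 from blue(b,j)
round 1: derive reach(c,f) via R0 from blue(c,f)
round 1: derive reach(d,b) via R0 from blue(d,b)
round 1: derive reach(d,d) via R0 from blue(d,d)
round 1: derive reach(d,f) via R0 from blue(d,f)
round 1: derive reach(e,b) via R0 from blue(e,b)
round 1: derive reach(e,i) via R0 from blue(e,i)
round 1: derive reach(f,c) via R0 from blue(f,c)
round 1: derive reach(f,d) via R0 from blue(f,d)
round 1: derive reach(i,e) via R0 from blue(i,e)
round 1: derive reach(i,f) via R0 from blue(i,f)
round 1: derive reach(i,i) via R0 from blue(i,i)
round 1: derive reach(j,e) via R0 from blue(j,e)
round 1: derive reach(a,h) via R2 from blue(a,d), parent(d,h)
round 1: derive reach(b,f) via R2 from blue(b,j), parent(j,f)
round 1: derive reach(b,h) via R2 from blue(b,j), parent(j,h)
round 1: derive reach(c,e) via R2 from blue(c,f), parent(f,e)
round 1: derive reach(c,h) via R2 from blue(c,f), parent(f,h)
round 1: derive reach(d,a) via R2 from blue(d,b), parent(b,a)
round 1: derive reach(d,e) via R2 from blue(d,f), parent(f,e)
round 1: derive reach(d,h) via R2 from blue(d,d), parent(d,h)
round 1: derive reach(e,a) via R2 from blue(e,b), parent(b,a)
round 1: derive reach(f,b) via R2 from blue(f,c), parent(c,b)
round 1: derive reach(f,h) via R2 from blue(f,d), parent(d,h)
round 1: derive reach(i,h) via R2 from blue(i,f), parent(f,h)
round 2: derive reach(a,j) via R1 from reach(a,h), parent(h,j)
round 2: derive reach(b,e) via R1 from reach(b,f), parent(f,e)
round 2: derive reach(c,j) via R1 from reach(c,h), parent(h,j)
round 2: derive reach(d,j) via R1 from reach(d,h), parent(h,j)
round 2: derive reach(f,a) via R1 from reach(f,b), parent(b,a)
round 2: derive reach(f,j) via R1 from reach(f,h), parent(h,j)
round 2: derive reach(i,j) via R1 from reach(i,h), parent(h,j)
round 3: derive reach(a,f) via R1 from reach(a,j), parent(j,f)
round 3: derive reach(f,f) via R1 from reach(f,j), parent(j,f)
round 4: derive reach(a,e) via R1 from reach(a,f), parent(f,e)
round 4: derive reach(f,e) via R1 from reach(f,f), parent(f,e)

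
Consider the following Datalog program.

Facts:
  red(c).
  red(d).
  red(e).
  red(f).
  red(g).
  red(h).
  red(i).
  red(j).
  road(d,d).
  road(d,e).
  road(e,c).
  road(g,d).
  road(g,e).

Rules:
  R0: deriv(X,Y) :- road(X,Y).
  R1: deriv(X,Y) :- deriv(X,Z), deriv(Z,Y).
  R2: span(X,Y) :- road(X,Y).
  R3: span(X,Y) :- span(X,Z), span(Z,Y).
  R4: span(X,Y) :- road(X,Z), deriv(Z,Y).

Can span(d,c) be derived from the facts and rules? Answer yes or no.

round 1: derive deriv(d,d) via R0 from road(d,d)
round 1: derive deriv(d,e) via R0 from road(d,e)
round 1: derive deriv(e,c) via R0 from road(e,c)
round 1: derive deriv(g,d) via R0 from road(g,d)
round 1: derive deriv(g,e) via R0 from road(g,e)
round 1: derive span(d,d) via R2 from road(d,d)
round 1: derive span(d,e) via R2 from road(d,e)
round 1: derive span(e,c) via R2 from road(e,c)
round 1: derive span(g,d) via R2 from road(g,d)
round 1: derive span(g,e) via R2 from road(g,e)
round 2: derive deriv(d,c) via R1 from deriv(d,e), deriv(e,c)
round 2: derive deriv(g,c) via R1 from deriv(g,e), deriv(e,c)
round 2: derive span(d,c) via R3 from span(d,e), span(e,c)
round 2: derive span(g,c) via R3 from span(g,e), span(e,c)

yes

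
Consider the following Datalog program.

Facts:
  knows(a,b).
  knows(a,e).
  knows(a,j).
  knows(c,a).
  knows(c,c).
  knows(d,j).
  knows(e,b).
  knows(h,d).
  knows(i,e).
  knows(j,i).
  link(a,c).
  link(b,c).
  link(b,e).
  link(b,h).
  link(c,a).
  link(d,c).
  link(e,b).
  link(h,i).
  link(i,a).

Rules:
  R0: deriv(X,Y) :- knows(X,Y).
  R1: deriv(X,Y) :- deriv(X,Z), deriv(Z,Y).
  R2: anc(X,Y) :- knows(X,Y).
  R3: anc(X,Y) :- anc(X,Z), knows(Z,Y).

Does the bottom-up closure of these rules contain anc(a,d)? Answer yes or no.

round 1: derive anc(a,b) via R2 from knows(a,b)
round 1: derive anc(a,e) via R2 from knows(a,e)
round 1: derive anc(a,j) via R2 from knows(a,j)
round 1: derive anc(c,a) via R2 from knows(c,a)
round 1: derive anc(c,c) via R2 from knows(c,c)
round 1: derive anc(d,j) via R2 from knows(d,j)
round 1: derive anc(e,b) via R2 from knows(e,b)
round 1: derive anc(h,d) via R2 from knows(h,d)
round 1: derive anc(i,e) via R2 from knows(i,e)
round 1: derive anc(j,i) via R2 from knows(j,i)
round 2: derive anc(a,i) via R3 from anc(a,j), knows(j,i)
round 2: derive anc(c,b) via R3 from anc(c,a), knows(a,b)
round 2: derive anc(c,e) via R3 from anc(c,a), knows(a,e)
round 2: derive anc(c,j) via R3 from anc(c,a), knows(a,j)
round 2: derive anc(d,i) via R3 from anc(d,j), knows(j,i)
round 2: derive anc(h,j) via R3 from anc(h,d), knows(d,j)
round 2: derive anc(i,b) via R3 from anc(i,e), knows(e,b)
round 2: derive anc(j,e) via R3 from anc(j,i), knows(i,e)
round 3: derive anc(c,i) via R3 from anc(c,j), knows(j,i)
round 3: derive anc(d,e) via R3 from anc(d,i), knows(i,e)
round 3: derive anc(h,i) via R3 from anc(h,j), knows(j,i)
round 3: derive anc(j,b) via R3 from anc(j,e), knows(e,b)
round 4: derive anc(d,b) via R3 from anc(d,e), knows(e,b)
round 4: derive anc(h,e) via R3 from anc(h,i), knows(i,e)
round 5: derive anc(h,b) via R3 from anc(h,e), knows(e,b)

no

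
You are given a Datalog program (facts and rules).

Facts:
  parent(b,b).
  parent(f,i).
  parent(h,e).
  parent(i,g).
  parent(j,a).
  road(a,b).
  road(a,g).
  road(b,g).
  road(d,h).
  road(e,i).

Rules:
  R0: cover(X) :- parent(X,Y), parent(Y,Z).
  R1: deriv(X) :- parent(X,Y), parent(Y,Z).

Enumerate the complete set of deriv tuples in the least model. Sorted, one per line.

deriv(b)
deriv(f)

round 1: derive deriv(b) via R1 from parent(b,b), parent(b,b)
round 1: derive deriv(f) via R1 from parent(f,i), parent(i,g)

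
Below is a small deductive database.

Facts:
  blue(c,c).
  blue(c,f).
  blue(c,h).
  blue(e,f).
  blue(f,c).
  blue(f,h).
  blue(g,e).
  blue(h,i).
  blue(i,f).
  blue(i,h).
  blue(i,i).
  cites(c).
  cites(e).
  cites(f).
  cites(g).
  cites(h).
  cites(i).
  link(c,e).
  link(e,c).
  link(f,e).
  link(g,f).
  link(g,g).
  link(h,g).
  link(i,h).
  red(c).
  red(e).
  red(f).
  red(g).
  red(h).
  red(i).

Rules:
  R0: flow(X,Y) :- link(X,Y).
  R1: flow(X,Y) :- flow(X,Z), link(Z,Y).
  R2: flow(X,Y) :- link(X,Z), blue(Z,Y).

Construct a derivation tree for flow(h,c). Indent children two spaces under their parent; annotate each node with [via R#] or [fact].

round 1: derive flow(c,e) via R0 from link(c,e)
round 1: derive flow(e,c) via R0 from link(e,c)
round 1: derive flow(f,e) via R0 from link(f,e)
round 1: derive flow(g,f) via R0 from link(g,f)
round 1: derive flow(g,g) via R0 from link(g,g)
round 1: derive flow(h,g) via R0 from link(h,g)
round 1: derive flow(i,h) via R0 from link(i,h)
round 1: derive flow(c,f) via R2 from link(c,e), blue(e,f)
round 1: derive flow(e,f) via R2 from link(e,c), blue(c,f)
round 1: derive flow(e,h) via R2 from link(e,c), blue(c,h)
round 1: derive flow(f,f) via R2 from link(f,e), blue(e,f)
round 1: derive flow(g,c) via R2 from link(g,f), blue(f,c)
round 1: derive flow(g,e) via R2 from link(g,g), blue(g,e)
round 1: derive flow(g,h) via R2 from link(g,f), blue(f,h)
round 1: derive flow(h,e) via R2 from link(h,g), blue(g,e)
round 1: derive flow(i,i) via R2 from link(i,h), blue(h,i)
round 2: derive flow(c,c) via R1 from flow(c,e), link(e,c)
round 2: derive flow(e,e) via R1 from flow(e,c), link(c,e)
round 2: derive flow(e,g) via R1 from flow(e,h), link(h,g)
round 2: derive flow(f,c) via R1 from flow(f,e), link(e,c)
round 2: derive flow(h,c) via R1 from flow(h,e), link(e,c)
round 2: derive flow(h,f) via R1 from flow(h,g), link(g,f)
round 2: derive flow(i,g) via R1 from flow(i,h), link(h,g)
round 3: derive flow(i,f) via R1 from flow(i,g), link(g,f)
round 4: derive flow(i,e) via R1 from flow(i,f), link(f,e)
round 5: derive flow(i,c) via R1 from flow(i,e), link(e,c)

flow(h,c)  [via R1]
  flow(h,e)  [via R2]
    link(h,g)  [fact]
    blue(g,e)  [fact]
  link(e,c)  [fact]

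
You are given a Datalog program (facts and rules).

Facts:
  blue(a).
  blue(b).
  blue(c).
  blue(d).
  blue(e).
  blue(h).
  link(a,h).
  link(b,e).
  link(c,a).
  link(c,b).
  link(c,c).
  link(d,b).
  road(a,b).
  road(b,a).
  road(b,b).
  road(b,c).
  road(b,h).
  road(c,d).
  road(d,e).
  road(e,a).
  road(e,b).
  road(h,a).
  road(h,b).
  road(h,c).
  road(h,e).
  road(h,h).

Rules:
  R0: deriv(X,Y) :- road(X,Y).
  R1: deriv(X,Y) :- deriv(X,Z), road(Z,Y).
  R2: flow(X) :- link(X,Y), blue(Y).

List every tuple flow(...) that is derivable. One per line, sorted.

round 1: derive flow(a) via R2 from link(a,h), blue(h)
round 1: derive flow(b) via R2 from link(b,e), blue(e)
round 1: derive flow(c) via R2 from link(c,a), blue(a)
round 1: derive flow(d) via R2 from link(d,b), blue(b)

flow(a)
flow(b)
flow(c)
flow(d)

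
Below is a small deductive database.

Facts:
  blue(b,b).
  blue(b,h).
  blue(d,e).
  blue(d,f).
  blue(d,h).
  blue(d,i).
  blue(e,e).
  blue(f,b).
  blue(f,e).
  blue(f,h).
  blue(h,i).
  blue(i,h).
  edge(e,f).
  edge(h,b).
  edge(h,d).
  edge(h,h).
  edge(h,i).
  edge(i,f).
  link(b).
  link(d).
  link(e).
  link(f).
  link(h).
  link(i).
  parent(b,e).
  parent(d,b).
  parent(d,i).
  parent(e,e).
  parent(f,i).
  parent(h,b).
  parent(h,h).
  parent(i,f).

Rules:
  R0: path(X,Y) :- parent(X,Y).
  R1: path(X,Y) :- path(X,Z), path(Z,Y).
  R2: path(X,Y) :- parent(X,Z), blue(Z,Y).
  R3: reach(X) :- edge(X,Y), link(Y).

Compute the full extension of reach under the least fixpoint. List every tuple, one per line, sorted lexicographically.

reach(e)
reach(h)
reach(i)

round 1: derive reach(e) via R3 from edge(e,f), link(f)
round 1: derive reach(h) via R3 from edge(h,b), link(b)
round 1: derive reach(i) via R3 from edge(i,f), link(f)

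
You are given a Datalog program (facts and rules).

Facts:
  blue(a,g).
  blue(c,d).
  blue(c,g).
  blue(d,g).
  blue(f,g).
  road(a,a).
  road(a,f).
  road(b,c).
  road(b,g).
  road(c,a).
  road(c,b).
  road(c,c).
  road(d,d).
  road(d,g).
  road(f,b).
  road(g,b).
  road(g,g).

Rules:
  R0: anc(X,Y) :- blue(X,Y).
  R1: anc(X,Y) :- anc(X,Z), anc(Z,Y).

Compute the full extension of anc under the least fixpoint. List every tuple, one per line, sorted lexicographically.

anc(a,g)
anc(c,d)
anc(c,g)
anc(d,g)
anc(f,g)

round 1: derive anc(a,g) via R0 from blue(a,g)
round 1: derive anc(c,d) via R0 from blue(c,d)
round 1: derive anc(c,g) via R0 from blue(c,g)
round 1: derive anc(d,g) via R0 from blue(d,g)
round 1: derive anc(f,g) via R0 from blue(f,g)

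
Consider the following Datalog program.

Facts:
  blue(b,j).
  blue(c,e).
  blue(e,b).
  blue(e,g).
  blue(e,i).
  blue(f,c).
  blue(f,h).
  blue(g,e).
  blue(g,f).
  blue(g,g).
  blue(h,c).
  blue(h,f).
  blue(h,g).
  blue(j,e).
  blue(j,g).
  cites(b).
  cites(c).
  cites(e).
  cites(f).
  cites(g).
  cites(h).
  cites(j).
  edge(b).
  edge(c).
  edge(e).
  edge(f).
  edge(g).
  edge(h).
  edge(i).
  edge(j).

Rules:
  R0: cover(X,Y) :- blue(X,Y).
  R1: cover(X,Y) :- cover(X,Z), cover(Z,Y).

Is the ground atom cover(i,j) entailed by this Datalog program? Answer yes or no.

no

round 1: derive cover(b,j) via R0 from blue(b,j)
round 1: derive cover(c,e) via R0 from blue(c,e)
round 1: derive cover(e,b) via R0 from blue(e,b)
round 1: derive cover(e,g) via R0 from blue(e,g)
round 1: derive cover(e,i) via R0 from blue(e,i)
round 1: derive cover(f,c) via R0 from blue(f,c)
round 1: derive cover(f,h) via R0 from blue(f,h)
round 1: derive cover(g,e) via R0 from blue(g,e)
round 1: derive cover(g,f) via R0 from blue(g,f)
round 1: derive cover(g,g) via R0 from blue(g,g)
round 1: derive cover(h,c) via R0 from blue(h,c)
round 1: derive cover(h,f) via R0 from blue(h,f)
round 1: derive cover(h,g) via R0 from blue(h,g)
round 1: derive cover(j,e) via R0 from blue(j,e)
round 1: derive cover(j,g) via R0 from blue(j,g)
round 2: derive cover(b,e) via R1 from cover(b,j), cover(j,e)
round 2: derive cover(b,g) via R1 from cover(b,j), cover(j,g)
round 2: derive cover(c,b) via R1 from cover(c,e), cover(e,b)
round 2: derive cover(c,g) via R1 from cover(c,e), cover(e,g)
round 2: derive cover(c,i) via R1 from cover(c,e), cover(e,i)
round 2: derive cover(e,e) via R1 from cover(e,g), cover(g,e)
round 2: derive cover(e,f) via R1 from cover(e,g), cover(g,f)
round 2: derive cover(e,j) via R1 from cover(e,b), cover(b,j)
round 2: derive cover(f,e) via R1 from cover(f,c), cover(c,e)
round 2: derive cover(f,f) via R1 from cover(f,h), cover(h,f)
round 2: derive cover(f,g) via R1 from cover(f,h), cover(h,g)
round 2: derive cover(g,b) via R1 from cover(g,e), cover(e,b)
round 2: derive cover(g,c) via R1 from cover(g,f), cover(f,c)
round 2: derive cover(g,h) via R1 from cover(g,f), cover(f,h)
round 2: derive cover(g,i) via R1 from cover(g,e), cover(e,i)
round 2: derive cover(h,e) via R1 from cover(h,c), cover(c,e)
round 2: derive cover(h,h) via R1 from cover(h,f), cover(f,h)
round 2: derive cover(j,b) via R1 from cover(j,e), cover(e,b)
round 2: derive cover(j,f) via R1 from cover(j,g), cover(g,f)
round 2: derive cover(j,i) via R1 from cover(j,e), cover(e,i)
round 3: derive cover(b,b) via R1 from cover(b,e), cover(e,b)
round 3: derive cover(b,c) via R1 from cover(b,g), cover(g,c)
round 3: derive cover(b,f) via R1 from cover(b,e), cover(e,f)
round 3: derive cover(b,h) via R1 from cover(b,g), cover(g,h)
round 3: derive cover(b,i) via R1 from cover(b,e), cover(e,i)
round 3: derive cover(c,c) via R1 from cover(c,g), cover(g,c)
round 3: derive cover(c,f) via R1 from cover(c,e), cover(e,f)
round 3: derive cover(c,h) via R1 from cover(c,g), cover(g,h)
round 3: derive cover(c,j) via R1 from cover(c,b), cover(b,j)
round 3: derive cover(e,c) via R1 from cover(e,f), cover(f,c)
round 3: derive cover(e,h) via R1 from cover(e,f), cover(f,h)
round 3: derive cover(f,b) via R1 from cover(f,c), cover(c,b)
round 3: derive cover(f,i) via R1 from cover(f,c), cover(c,i)
round 3: derive cover(f,j) via R1 from cover(f,e), cover(e,j)
round 3: derive cover(g,j) via R1 from cover(g,b), cover(b,j)
round 3: derive cover(h,b) via R1 from cover(h,c), cover(c,b)
round 3: derive cover(h,i) via R1 from cover(h,c), cover(c,i)
round 3: derive cover(h,j) via R1 from cover(h,e), cover(e,j)
round 3: derive cover(j,c) via R1 from cover(j,f), cover(f,c)
round 3: derive cover(j,h) via R1 from cover(j,f), cover(f,h)
round 3: derive cover(j,j) via R1 from cover(j,b), cover(b,j)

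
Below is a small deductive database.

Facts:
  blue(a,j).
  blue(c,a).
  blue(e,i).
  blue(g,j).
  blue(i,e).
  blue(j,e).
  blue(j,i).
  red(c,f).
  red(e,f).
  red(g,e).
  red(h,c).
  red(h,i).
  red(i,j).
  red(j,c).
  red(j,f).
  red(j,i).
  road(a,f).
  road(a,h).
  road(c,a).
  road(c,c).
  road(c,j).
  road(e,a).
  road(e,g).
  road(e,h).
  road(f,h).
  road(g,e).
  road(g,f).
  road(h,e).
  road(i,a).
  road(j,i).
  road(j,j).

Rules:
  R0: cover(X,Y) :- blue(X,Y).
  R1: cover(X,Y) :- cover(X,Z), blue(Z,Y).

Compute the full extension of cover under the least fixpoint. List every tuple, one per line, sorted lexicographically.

round 1: derive cover(a,j) via R0 from blue(a,j)
round 1: derive cover(c,a) via R0 from blue(c,a)
round 1: derive cover(e,i) via R0 from blue(e,i)
round 1: derive cover(g,j) via R0 from blue(g,j)
round 1: derive cover(i,e) via R0 from blue(i,e)
round 1: derive cover(j,e) via R0 from blue(j,e)
round 1: derive cover(j,i) via R0 from blue(j,i)
round 2: derive cover(a,e) via R1 from cover(a,j), blue(j,e)
round 2: derive cover(a,i) via R1 from cover(a,j), blue(j,i)
round 2: derive cover(c,j) via R1 from cover(c,a), blue(a,j)
round 2: derive cover(e,e) via R1 from cover(e,i), blue(i,e)
round 2: derive cover(g,e) via R1 from cover(g,j), blue(j,e)
round 2: derive cover(g,i) via R1 from cover(g,j), blue(j,i)
round 2: derive cover(i,i) via R1 from cover(i,e), blue(e,i)
round 3: derive cover(c,e) via R1 from cover(c,j), blue(j,e)
round 3: derive cover(c,i) via R1 from cover(c,j), blue(j,i)

cover(a,e)
cover(a,i)
cover(a,j)
cover(c,a)
cover(c,e)
cover(c,i)
cover(c,j)
cover(e,e)
cover(e,i)
cover(g,e)
cover(g,i)
cover(g,j)
cover(i,e)
cover(i,i)
cover(j,e)
cover(j,i)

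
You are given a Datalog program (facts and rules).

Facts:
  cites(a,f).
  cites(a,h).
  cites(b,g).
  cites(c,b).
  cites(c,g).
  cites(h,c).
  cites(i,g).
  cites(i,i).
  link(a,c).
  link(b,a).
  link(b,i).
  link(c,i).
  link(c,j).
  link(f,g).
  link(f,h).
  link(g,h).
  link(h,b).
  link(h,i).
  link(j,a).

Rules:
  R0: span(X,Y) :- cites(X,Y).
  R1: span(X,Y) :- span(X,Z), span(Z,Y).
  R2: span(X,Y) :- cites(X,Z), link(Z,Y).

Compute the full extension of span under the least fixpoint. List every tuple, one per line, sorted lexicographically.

round 1: derive span(a,f) via R0 from cites(a,f)
round 1: derive span(a,h) via R0 from cites(a,h)
round 1: derive span(b,g) via R0 from cites(b,g)
round 1: derive span(c,b) via R0 from cites(c,b)
round 1: derive span(c,g) via R0 from cites(c,g)
round 1: derive span(h,c) via R0 from cites(h,c)
round 1: derive span(i,g) via R0 from cites(i,g)
round 1: derive span(i,i) via R0 from cites(i,i)
round 1: derive span(a,b) via R2 from cites(a,h), link(h,b)
round 1: derive span(a,g) via R2 from cites(a,f), link(f,g)
round 1: derive span(a,i) via R2 from cites(a,h), link(h,i)
round 1: derive span(b,h) via R2 from cites(b,g), link(g,h)
round 1: derive span(c,a) via R2 from cites(c,b), link(b,a)
round 1: derive span(c,h) via R2 from cites(c,g), link(g,h)
round 1: derive span(c,i) via R2 from cites(c,b), link(b,i)
round 1: derive span(h,i) via R2 from cites(h,c), link(c,i)
round 1: derive span(h,j) via R2 from cites(h,c), link(c,j)
round 1: derive span(i,h) via R2 from cites(i,g), link(g,h)
round 2: derive span(a,c) via R1 from span(a,h), span(h,c)
round 2: derive span(a,j) via R1 from span(a,h), span(h,j)
round 2: derive span(b,c) via R1 from span(b,h), span(h,c)
round 2: derive span(b,i) via R1 from span(b,h), span(h,i)
round 2: derive span(b,j) via R1 from span(b,h), span(h,j)
round 2: derive span(c,c) via R1 from span(c,h), span(h,c)
round 2: derive span(c,f) via R1 from span(c,a), span(a,f)
round 2: derive span(c,j) via R1 from span(c,h), span(h,j)
round 2: derive span(h,a) via R1 from span(h,c), span(c,a)
round 2: derive span(h,b) via R1 from span(h,c), span(c,b)
round 2: derive span(h,g) via R1 from span(h,c), span(c,g)
round 2: derive span(h,h) via R1 from span(h,c), span(c,h)
round 2: derive span(i,c) via R1 from span(i,h), span(h,c)
round 2: derive span(i,j) via R1 from span(i,h), span(h,j)
round 3: derive span(a,a) via R1 from span(a,c), span(c,a)
round 3: derive span(b,a) via R1 from span(b,c), span(c,a)
round 3: derive span(b,b) via R1 from span(b,c), span(c,b)
round 3: derive span(b,f) via R1 from span(b,c), span(c,f)
round 3: derive span(h,f) via R1 from span(h,a), span(a,f)
round 3: derive span(i,a) via R1 from span(i,c), span(c,a)
round 3: derive span(i,b) via R1 from span(i,c), span(c,b)
round 3: derive span(i,f) via R1 from span(i,c), span(c,f)

span(a,a)
span(a,b)
span(a,c)
span(a,f)
span(a,g)
span(a,h)
span(a,i)
span(a,j)
span(b,a)
span(b,b)
span(b,c)
span(b,f)
span(b,g)
span(b,h)
span(b,i)
span(b,j)
span(c,a)
span(c,b)
span(c,c)
span(c,f)
span(c,g)
span(c,h)
span(c,i)
span(c,j)
span(h,a)
span(h,b)
span(h,c)
span(h,f)
span(h,g)
span(h,h)
span(h,i)
span(h,j)
span(i,a)
span(i,b)
span(i,c)
span(i,f)
span(i,g)
span(i,h)
span(i,i)
span(i,j)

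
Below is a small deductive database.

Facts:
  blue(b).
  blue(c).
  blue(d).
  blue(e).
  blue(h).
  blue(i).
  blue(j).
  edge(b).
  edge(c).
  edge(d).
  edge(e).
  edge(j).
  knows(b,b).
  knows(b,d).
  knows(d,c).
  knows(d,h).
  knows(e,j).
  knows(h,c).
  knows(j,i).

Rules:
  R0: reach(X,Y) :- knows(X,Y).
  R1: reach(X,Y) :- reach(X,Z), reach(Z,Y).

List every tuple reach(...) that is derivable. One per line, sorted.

round 1: derive reach(b,b) via R0 from knows(b,b)
round 1: derive reach(b,d) via R0 from knows(b,d)
round 1: derive reach(d,c) via R0 from knows(d,c)
round 1: derive reach(d,h) via R0 from knows(d,h)
round 1: derive reach(e,j) via R0 from knows(e,j)
round 1: derive reach(h,c) via R0 from knows(h,c)
round 1: derive reach(j,i) via R0 from knows(j,i)
round 2: derive reach(b,c) via R1 from reach(b,d), reach(d,c)
round 2: derive reach(b,h) via R1 from reach(b,d), reach(d,h)
round 2: derive reach(e,i) via R1 from reach(e,j), reach(j,i)

reach(b,b)
reach(b,c)
reach(b,d)
reach(b,h)
reach(d,c)
reach(d,h)
reach(e,i)
reach(e,j)
reach(h,c)
reach(j,i)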